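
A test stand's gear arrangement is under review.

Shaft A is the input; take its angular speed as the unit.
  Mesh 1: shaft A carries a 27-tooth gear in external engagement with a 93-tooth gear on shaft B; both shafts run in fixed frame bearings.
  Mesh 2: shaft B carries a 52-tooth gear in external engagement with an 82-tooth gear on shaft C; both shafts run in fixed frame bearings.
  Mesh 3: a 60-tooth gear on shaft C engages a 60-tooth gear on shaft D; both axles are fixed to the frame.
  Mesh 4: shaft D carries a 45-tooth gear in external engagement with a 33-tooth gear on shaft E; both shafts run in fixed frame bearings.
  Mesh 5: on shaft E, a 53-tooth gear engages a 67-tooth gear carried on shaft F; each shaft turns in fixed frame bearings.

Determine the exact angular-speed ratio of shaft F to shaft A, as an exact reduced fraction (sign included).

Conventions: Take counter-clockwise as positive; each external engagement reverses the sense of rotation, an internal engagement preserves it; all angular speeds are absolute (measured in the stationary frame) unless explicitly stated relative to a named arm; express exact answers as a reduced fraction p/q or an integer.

-186030/936727

class = fixed-axis compound train [5 meshes; 5 ratios multiply, 5 sense flips]
mesh 1 [27T→93T]: running ratio 9/31, sense −
mesh 2 [52T→82T]: running ratio 234/1271, sense +
mesh 3 [60T→60T]: running ratio 234/1271, sense −
mesh 4 [45T→33T]: running ratio 3510/13981, sense +
mesh 5 [53T→67T]: running ratio 186030/936727, sense −
ω_out/ω_in = -186030/936727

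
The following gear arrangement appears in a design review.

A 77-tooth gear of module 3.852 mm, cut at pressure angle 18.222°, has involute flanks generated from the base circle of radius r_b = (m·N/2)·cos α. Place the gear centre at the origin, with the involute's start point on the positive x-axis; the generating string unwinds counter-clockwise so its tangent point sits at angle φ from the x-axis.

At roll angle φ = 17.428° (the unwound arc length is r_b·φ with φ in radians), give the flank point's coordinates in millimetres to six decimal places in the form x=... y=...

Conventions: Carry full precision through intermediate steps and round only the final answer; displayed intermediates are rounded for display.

x=147.231624 y=1.309281

recognized (one wheel, involute flank): single-mesh tooth geometry, m = 3.852, N = 77
pitch radius r_p = m·N/2 = 3.852·77/2 = 148.302000
base radius r_b = r_p·cos α = 148.302000·cos 18.222° = 140.864959
roll angle φ = 17.428° = 0.30417598 rad
x = r_b·(cos φ + φ·sin φ) = 147.231624
y = r_b·(sin φ − φ·cos φ) = 1.309281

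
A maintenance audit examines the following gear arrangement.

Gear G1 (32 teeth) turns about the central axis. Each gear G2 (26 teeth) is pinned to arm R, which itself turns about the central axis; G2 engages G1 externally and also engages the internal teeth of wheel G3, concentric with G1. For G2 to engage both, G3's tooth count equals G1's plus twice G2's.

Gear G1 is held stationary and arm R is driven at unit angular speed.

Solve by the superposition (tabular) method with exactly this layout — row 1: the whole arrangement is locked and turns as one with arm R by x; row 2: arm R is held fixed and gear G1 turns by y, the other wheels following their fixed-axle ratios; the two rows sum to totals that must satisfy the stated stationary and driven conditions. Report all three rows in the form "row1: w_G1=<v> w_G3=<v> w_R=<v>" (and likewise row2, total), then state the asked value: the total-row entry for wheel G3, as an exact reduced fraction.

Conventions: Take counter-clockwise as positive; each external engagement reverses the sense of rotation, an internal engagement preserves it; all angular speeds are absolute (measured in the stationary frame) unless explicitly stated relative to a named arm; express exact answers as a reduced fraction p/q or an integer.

topology: planetary set — G1 32T / G2 26T / G3 84T, arm = carrier (Willis)
row 1: whole set turns with the arm by x
row 2: sun turns y, ring = −(32/84)·y, arm 0
boundary: total ω_sun = x + y = 0 and total ω_arm = x = 1  ⇒  y = -1, x = 1
row 2 ring = −(32/84)·(-1) = 8/21
totals (row 1 + row 2): sun 1 + (-1) = 0, ring 1 + 8/21 = 29/21, arm 1 + 0 = 1
asked cell (total, ring) = 29/21

row1: w_G1=1 w_G3=1 w_R=1
row2: w_G1=-1 w_G3=8/21 w_R=0
total: w_G1=0 w_G3=29/21 w_R=1
asked value: 29/21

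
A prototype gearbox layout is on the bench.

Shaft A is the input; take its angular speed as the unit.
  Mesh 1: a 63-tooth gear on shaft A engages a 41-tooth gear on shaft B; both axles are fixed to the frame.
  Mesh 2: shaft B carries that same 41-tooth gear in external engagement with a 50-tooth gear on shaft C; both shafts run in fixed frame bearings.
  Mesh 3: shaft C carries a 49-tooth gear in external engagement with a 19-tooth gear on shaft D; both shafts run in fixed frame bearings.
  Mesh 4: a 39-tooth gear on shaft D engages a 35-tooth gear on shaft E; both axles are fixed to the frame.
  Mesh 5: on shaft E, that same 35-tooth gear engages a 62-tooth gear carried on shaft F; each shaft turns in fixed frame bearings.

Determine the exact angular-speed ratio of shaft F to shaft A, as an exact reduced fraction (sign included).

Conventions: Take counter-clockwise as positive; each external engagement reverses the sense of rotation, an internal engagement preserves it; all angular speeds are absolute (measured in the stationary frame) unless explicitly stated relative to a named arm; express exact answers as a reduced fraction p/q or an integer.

class = fixed-axis compound train [5 meshes; 5 ratios multiply, 5 sense flips]
mesh 1 [63T→41T]: running ratio 63/41, sense −
mesh 2 [41T→50T]: running ratio 63/50, sense +
mesh 3 [49T→19T]: running ratio 3087/950, sense −
mesh 4 [39T→35T]: running ratio 17199/4750, sense +
mesh 5 [35T→62T]: running ratio 120393/58900, sense −
ω_out/ω_in = -120393/58900

-120393/58900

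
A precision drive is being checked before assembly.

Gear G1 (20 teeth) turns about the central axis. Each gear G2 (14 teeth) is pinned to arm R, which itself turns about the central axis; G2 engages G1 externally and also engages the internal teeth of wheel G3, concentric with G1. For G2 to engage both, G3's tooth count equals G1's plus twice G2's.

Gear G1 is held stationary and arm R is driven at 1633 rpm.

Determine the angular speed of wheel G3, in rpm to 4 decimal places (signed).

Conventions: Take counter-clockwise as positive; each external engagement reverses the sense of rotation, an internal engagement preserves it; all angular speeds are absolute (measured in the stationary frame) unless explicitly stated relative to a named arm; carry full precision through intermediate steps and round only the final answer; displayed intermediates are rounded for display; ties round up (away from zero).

+2313.4167 rpm

class = planetary set [G3 = 20+2·14 = 48; Willis about the carrier]
normalise by the input: solve with ω_arm = 1, then scale by 1633 rpm
ring teeth: 20 + 2·14 = 48
20(ω_sun−ω_arm) = −48(ω_ring−ω_arm),  ω_sun = 0, ω_arm = 1
ω_ring = 1 − (20/48)(0−1) = 17/12
scale: ω_ring = 17/12 × 1633 rpm = +2313.4167 rpm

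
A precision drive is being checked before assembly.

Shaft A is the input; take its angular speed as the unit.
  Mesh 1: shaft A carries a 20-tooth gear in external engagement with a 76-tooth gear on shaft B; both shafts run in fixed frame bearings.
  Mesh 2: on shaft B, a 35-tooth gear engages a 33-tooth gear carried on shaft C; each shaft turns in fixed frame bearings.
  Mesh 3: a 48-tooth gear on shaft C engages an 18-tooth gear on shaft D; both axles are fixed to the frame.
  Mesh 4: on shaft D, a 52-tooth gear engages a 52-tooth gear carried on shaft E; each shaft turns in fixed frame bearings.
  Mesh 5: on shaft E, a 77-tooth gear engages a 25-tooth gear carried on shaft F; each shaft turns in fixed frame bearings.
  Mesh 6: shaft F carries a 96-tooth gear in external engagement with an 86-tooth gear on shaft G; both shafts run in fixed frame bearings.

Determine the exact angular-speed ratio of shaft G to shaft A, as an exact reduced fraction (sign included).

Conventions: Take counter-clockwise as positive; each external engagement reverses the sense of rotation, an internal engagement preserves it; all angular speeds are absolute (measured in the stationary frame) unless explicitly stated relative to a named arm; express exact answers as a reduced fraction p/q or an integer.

class = fixed-axis compound train [6 meshes; 6 ratios multiply, 6 sense flips]
mesh 1 [20T→76T]: running ratio 5/19, sense −
mesh 2 [35T→33T]: running ratio 175/627, sense +
mesh 3 [48T→18T]: running ratio 1400/1881, sense −
mesh 4 [52T→52T]: running ratio 1400/1881, sense +
mesh 5 [77T→25T]: running ratio 392/171, sense −
mesh 6 [96T→86T]: running ratio 6272/2451, sense +
ω_out/ω_in = 6272/2451

6272/2451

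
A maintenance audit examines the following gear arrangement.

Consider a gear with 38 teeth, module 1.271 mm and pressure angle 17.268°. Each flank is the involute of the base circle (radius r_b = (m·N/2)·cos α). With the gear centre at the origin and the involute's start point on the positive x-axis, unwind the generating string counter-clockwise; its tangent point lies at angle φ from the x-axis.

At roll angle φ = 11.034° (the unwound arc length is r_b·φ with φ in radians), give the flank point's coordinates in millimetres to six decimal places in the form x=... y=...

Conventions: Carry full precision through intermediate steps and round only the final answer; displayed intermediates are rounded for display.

x=23.484191 y=0.054697

class = single-mesh tooth geometry [base-circle involute, m = 1.271, 38T]
pitch radius r_p = m·N/2 = 1.271·38/2 = 24.149000
base radius r_b = r_p·cos α = 24.149000·cos 17.268° = 23.060526
roll angle φ = 11.034° = 0.19257963 rad
x = r_b·(cos φ + φ·sin φ) = 23.484191
y = r_b·(sin φ − φ·cos φ) = 0.054697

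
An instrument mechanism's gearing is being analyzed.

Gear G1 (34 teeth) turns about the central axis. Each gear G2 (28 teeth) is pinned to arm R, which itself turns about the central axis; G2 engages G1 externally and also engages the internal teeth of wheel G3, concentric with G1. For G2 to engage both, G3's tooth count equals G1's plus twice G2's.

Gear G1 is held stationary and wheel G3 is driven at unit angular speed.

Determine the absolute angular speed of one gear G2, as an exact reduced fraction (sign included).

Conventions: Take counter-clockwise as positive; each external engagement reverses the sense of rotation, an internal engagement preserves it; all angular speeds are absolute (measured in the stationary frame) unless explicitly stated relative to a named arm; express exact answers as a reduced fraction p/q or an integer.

45/28

planetary set (34T centre, 28T on arm, 90T internal) — Willis relation
ring teeth: 34 + 2·28 = 90
34(ω_sun−ω_arm) = −90(ω_ring−ω_arm),  ω_sun = 0, ω_ring = 1
34(0−ω_arm) = −90(1−ω_arm)  ⇒  124·ω_arm = 90  ⇒  ω_arm = 45/62
sun–planet mesh: 34·(0−45/62) = −28·(ω_p−ω_arm)  ⇒  ω_p−ω_arm = 765/868
ω_p = 45/62 + 765/868 = 45/28
exact speed ratio = 45/28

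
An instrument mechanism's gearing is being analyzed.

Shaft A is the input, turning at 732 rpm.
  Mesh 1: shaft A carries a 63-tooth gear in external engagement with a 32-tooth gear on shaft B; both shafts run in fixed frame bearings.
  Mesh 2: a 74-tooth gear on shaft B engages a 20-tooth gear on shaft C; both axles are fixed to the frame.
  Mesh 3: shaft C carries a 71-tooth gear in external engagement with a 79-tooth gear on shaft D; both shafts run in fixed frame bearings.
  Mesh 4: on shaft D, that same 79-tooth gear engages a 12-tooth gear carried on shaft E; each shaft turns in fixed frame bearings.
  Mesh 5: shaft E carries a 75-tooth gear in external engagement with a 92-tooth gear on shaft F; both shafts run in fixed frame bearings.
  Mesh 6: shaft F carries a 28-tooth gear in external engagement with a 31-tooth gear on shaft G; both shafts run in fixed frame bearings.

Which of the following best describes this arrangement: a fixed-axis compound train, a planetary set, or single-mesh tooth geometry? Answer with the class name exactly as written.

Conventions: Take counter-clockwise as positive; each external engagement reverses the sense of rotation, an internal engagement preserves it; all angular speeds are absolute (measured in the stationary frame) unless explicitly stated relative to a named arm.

class = fixed-axis compound train [6 meshes; 6 ratios multiply, 6 sense flips]
classification: fixed-axis compound train

fixed-axis compound train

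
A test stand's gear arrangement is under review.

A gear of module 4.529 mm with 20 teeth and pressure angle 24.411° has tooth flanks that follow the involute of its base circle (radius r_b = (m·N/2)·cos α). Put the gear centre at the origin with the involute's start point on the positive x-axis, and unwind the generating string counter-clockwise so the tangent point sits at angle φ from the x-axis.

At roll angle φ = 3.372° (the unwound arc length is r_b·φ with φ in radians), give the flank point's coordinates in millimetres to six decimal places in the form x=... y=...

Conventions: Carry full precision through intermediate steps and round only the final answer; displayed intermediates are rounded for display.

x=41.312630 y=0.002801

topology: single-mesh involute geometry — m = 4.529, N = 20
pitch radius r_p = m·N/2 = 4.529·20/2 = 45.290000
base radius r_b = r_p·cos α = 45.290000·cos 24.411° = 41.241270
roll angle φ = 3.372° = 0.05885250 rad
x = r_b·(cos φ + φ·sin φ) = 41.312630
y = r_b·(sin φ − φ·cos φ) = 0.002801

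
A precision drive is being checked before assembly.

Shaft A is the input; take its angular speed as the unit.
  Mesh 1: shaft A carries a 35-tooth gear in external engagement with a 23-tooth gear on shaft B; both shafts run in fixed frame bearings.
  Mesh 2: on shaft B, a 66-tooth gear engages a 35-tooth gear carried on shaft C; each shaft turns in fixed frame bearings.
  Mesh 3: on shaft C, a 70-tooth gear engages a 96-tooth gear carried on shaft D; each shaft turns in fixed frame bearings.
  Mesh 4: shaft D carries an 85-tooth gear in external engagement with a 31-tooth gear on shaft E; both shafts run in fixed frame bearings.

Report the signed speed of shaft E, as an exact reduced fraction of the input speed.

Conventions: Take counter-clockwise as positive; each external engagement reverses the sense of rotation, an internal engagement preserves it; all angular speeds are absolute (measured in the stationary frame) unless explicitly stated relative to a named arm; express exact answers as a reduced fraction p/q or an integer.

4-mesh fixed-axis compound train (all bearings frame-fixed)
mesh 1 [35T→23T]: |ω|/ω_in = 1×35/23 = 35/23, sense flips to −
mesh 2 [66T→35T]: |ω|/ω_in = (35/23)×66/35 = 66/23, sense flips to +
mesh 3 [70T→96T]: |ω|/ω_in = (66/23)×70/96 = 385/184, sense flips to −
mesh 4 [85T→31T]: |ω|/ω_in = (385/184)×85/31 = 32725/5704, sense flips to +
signed output speed (× input speed) = 32725/5704

32725/5704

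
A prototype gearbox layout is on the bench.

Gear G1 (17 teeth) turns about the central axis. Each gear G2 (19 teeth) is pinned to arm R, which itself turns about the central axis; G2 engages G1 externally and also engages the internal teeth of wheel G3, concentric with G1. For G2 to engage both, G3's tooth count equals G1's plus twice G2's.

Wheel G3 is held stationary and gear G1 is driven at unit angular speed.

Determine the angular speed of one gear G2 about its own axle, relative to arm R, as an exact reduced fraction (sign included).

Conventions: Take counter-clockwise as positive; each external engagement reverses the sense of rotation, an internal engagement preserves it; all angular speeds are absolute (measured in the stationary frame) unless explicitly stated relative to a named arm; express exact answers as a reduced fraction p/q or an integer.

-935/1368

recognized (axles ride arm R): planetary set, 17/19/55 teeth
ring teeth: 17 + 2·19 = 55
17(ω_sun−ω_arm) = −55(ω_ring−ω_arm),  ω_ring = 0, ω_sun = 1
17(1−ω_arm) = −55(0−ω_arm)  ⇒  72·ω_arm = 17  ⇒  ω_arm = 17/72
sun–planet mesh: 17·(1−17/72) = −19·(ω_p−ω_arm)  ⇒  ω_p−ω_arm = -935/1368
exact speed ratio = -935/1368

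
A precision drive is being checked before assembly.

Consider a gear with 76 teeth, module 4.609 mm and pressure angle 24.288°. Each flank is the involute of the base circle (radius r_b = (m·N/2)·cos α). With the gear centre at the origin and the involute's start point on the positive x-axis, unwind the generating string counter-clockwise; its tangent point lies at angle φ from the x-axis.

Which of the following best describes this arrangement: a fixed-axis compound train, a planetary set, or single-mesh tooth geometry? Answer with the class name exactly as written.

single-mesh tooth geometry

topology: single-mesh involute geometry — m = 4.609, N = 76
classification: single-mesh tooth geometry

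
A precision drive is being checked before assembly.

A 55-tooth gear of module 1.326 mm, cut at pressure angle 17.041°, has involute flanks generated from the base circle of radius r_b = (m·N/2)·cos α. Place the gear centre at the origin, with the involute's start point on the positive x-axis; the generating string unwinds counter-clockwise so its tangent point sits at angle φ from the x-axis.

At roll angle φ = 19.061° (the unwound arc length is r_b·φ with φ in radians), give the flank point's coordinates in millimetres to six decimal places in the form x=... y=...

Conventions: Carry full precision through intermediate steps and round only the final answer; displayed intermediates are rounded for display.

x=36.740234 y=0.423166

class = single-mesh tooth geometry [base-circle involute, m = 1.326, 55T]
pitch radius r_p = m·N/2 = 1.326·55/2 = 36.465000
base radius r_b = r_p·cos α = 36.465000·cos 17.041° = 34.864015
roll angle φ = 19.061° = 0.33267721 rad
x = r_b·(cos φ + φ·sin φ) = 36.740234
y = r_b·(sin φ − φ·cos φ) = 0.423166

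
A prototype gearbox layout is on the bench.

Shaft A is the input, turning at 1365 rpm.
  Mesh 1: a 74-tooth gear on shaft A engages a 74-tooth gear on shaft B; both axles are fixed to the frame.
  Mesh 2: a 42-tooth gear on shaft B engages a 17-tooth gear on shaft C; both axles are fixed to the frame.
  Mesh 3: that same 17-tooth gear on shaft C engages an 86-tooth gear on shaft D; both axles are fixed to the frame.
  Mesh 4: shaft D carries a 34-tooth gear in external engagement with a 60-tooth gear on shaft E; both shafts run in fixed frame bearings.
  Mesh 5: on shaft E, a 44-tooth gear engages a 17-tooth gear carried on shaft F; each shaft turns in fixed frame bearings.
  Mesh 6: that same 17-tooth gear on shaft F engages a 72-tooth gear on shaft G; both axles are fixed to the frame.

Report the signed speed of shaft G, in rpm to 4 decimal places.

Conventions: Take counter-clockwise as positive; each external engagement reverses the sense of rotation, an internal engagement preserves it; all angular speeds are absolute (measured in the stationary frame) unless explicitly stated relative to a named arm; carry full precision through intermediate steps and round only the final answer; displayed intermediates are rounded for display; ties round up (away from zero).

+230.8508 rpm

topology: fixed-axis compound train — 6 meshes, A→G
mesh 1 [74T→74T]: ω = 1365.0000×74/74 = 1365.0000 rpm, sense flips to −
mesh 2 [42T→17T]: ω = 1365.0000×42/17 = 3372.3529 rpm, sense flips to +
mesh 3 [17T→86T]: ω = 3372.3529×17/86 = 666.6279 rpm, sense flips to −
mesh 4 [34T→60T]: ω = 666.6279×34/60 = 377.7558 rpm, sense flips to +
mesh 5 [44T→17T]: ω = 377.7558×44/17 = 977.7209 rpm, sense flips to −
mesh 6 [17T→72T]: ω = 977.7209×17/72 = 230.8508 rpm, sense flips to +
signed output speed = +230.8508 rpm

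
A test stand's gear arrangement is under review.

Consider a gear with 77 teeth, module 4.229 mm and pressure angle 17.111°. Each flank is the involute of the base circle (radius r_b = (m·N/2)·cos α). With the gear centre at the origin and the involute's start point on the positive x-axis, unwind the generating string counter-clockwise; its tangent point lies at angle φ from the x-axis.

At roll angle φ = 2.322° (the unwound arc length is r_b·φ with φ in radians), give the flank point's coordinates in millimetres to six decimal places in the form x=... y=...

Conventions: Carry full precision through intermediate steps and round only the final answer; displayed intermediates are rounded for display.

topology: single-mesh involute geometry — m = 4.229, N = 77
pitch radius r_p = m·N/2 = 4.229·77/2 = 162.816500
base radius r_b = r_p·cos α = 162.816500·cos 17.111° = 155.609679
roll angle φ = 2.322° = 0.04052655 rad
x = r_b·(cos φ + φ·sin φ) = 155.737414
y = r_b·(sin φ − φ·cos φ) = 0.003452

x=155.737414 y=0.003452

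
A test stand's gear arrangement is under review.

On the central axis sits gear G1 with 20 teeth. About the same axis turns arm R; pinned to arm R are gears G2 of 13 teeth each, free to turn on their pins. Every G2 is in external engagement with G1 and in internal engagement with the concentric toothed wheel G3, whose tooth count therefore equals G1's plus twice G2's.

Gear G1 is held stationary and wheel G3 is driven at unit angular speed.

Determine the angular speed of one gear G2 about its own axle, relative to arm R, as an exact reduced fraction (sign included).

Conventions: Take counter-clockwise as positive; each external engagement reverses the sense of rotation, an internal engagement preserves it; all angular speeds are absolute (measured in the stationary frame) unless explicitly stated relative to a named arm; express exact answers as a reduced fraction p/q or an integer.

460/429

recognized (axles ride arm R): planetary set, 20/13/46 teeth
ring teeth: 20 + 2·13 = 46
20(ω_sun−ω_arm) = −46(ω_ring−ω_arm),  ω_sun = 0, ω_ring = 1
20(0−ω_arm) = −46(1−ω_arm)  ⇒  66·ω_arm = 46  ⇒  ω_arm = 23/33
sun–planet mesh: 20·(0−23/33) = −13·(ω_p−ω_arm)  ⇒  ω_p−ω_arm = 460/429
exact speed ratio = 460/429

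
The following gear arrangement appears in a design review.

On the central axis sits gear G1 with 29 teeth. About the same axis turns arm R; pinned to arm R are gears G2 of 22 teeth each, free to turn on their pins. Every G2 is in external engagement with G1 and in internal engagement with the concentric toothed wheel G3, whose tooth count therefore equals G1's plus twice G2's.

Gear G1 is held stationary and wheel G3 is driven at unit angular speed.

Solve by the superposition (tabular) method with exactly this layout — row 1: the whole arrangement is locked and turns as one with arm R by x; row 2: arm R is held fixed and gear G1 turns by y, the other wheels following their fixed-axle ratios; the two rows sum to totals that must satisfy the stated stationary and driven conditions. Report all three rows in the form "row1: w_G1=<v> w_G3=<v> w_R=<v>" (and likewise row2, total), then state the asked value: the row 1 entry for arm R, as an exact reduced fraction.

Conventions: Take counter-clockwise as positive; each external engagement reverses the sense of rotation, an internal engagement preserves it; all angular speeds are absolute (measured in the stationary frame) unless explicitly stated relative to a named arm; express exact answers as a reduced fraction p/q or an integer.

row1: w_G1=73/102 w_G3=73/102 w_R=73/102
row2: w_G1=-73/102 w_G3=29/102 w_R=0
total: w_G1=0 w_G3=1 w_R=73/102
asked value: 73/102

planetary set (29T centre, 22T on arm, 73T internal) — Willis relation
row 1: whole set turns with the arm by x
row 2 (arm held, sun turns y): ω_ring = −(29/73)·y, ω_arm = 0
boundary: total ω_sun = x + y = 0 and total ω_ring = x − (29/73)·y = 1  ⇒  y = -73/102, x = 73/102
row 2 ring = −(29/73)·(-73/102) = 29/102
totals (row 1 + row 2): sun 73/102 + (-73/102) = 0, ring 73/102 + 29/102 = 1, arm 73/102 + 0 = 73/102
asked cell (row1, arm) = 73/102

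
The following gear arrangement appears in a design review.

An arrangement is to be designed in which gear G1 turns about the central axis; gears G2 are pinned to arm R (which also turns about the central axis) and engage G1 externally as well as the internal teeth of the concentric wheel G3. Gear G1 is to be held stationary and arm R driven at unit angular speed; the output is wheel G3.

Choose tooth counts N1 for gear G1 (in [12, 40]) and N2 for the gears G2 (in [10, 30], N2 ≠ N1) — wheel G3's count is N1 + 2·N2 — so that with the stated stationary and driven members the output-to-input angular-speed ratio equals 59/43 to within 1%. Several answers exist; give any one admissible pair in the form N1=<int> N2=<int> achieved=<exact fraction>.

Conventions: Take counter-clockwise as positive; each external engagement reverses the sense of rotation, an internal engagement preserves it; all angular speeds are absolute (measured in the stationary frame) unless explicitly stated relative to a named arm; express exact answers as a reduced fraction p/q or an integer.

planetary set to be sized for 59/43 (Willis relation)
Willis with ω_sun = 0: ω_ring/ω_arm = (N1+N3)/N3; set equal to 59/43  ⇒  N3/N1 = 1/(59/43 − 1) = 43/16
N3 = N1 + 2·N2  ⇒  N2/N1 = (N3/N1 − 1)/2 = (43/16 − 1)/2 = 27/32
smallest multiple with N1 ≥ 12 and N2 ≥ 10: k = 1  ⇒  N1 = 1·32 = 32, N2 = 1·27 = 27 (N1 ≤ 40, N2 ≤ 30, N2 ≠ N1 ✓), N3 = 32 + 2·27 = 86
check: (N1+N3)/N3 with N1 = 32, N3 = 86 gives 59/43; |achieved − target| = 0 ≤ 59/4300 ✓

N1=32 N2=27 achieved=59/43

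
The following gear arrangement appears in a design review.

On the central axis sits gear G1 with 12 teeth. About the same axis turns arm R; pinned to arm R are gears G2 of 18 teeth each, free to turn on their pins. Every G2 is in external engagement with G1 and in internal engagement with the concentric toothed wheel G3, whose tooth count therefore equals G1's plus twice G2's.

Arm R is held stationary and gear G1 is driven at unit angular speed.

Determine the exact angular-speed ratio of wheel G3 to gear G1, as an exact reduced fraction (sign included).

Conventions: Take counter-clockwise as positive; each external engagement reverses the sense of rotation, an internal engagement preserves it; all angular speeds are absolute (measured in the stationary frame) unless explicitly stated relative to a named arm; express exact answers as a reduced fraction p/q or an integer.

planetary set (12T centre, 18T on arm, 48T internal) — Willis relation
ring teeth: 12 + 2·18 = 48
12(ω_sun−ω_arm) = −48(ω_ring−ω_arm),  ω_arm = 0, ω_sun = 1
ω_ring = 0 − (12/48)(1−0) = -1/4
ω_out/ω_in = -1/4

-1/4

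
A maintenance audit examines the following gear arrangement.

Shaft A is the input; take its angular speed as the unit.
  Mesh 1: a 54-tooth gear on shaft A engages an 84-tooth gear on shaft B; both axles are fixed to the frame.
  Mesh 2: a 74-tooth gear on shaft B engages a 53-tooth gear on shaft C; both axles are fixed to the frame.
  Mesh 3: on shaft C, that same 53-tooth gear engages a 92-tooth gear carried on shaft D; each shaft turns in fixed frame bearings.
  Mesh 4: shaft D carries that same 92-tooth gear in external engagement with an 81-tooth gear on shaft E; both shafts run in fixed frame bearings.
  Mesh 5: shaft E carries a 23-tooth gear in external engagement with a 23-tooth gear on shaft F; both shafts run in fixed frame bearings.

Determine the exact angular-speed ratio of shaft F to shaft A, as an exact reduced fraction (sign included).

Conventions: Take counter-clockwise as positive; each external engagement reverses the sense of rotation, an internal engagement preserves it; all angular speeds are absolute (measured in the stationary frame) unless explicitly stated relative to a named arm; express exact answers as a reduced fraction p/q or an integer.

-37/63

class = fixed-axis compound train [5 meshes; 5 ratios multiply, 5 sense flips]
mesh 1 [54T→84T]: running ratio 9/14, sense −
mesh 2 [74T→53T]: running ratio 333/371, sense +
mesh 3 [53T→92T]: running ratio 333/644, sense −
mesh 4 [92T→81T]: running ratio 37/63, sense +
mesh 5 [23T→23T]: running ratio 37/63, sense −
ω_out/ω_in = -37/63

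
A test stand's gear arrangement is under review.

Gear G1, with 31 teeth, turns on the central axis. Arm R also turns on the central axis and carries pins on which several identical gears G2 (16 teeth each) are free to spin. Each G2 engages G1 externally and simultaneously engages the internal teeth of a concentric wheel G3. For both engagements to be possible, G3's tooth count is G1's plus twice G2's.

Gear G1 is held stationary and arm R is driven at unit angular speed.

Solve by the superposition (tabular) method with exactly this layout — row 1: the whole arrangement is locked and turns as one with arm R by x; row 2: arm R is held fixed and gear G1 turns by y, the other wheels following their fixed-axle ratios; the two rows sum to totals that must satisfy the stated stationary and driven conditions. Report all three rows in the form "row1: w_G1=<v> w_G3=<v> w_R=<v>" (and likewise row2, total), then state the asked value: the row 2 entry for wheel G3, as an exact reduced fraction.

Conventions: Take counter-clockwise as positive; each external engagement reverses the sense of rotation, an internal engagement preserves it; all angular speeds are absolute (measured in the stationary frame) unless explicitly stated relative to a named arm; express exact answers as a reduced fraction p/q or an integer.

class = planetary set [G3 = 31+2·16 = 63; Willis about the carrier]
row 1 — lock + rotate with arm: ω_sun = ω_ring = ω_arm = x
row 2 (arm held, sun turns y): ω_ring = −(31/63)·y, ω_arm = 0
boundary: total ω_sun = x + y = 0 and total ω_arm = x = 1  ⇒  y = -1, x = 1
row 2 ring = −(31/63)·(-1) = 31/63
totals (row 1 + row 2): sun 1 + (-1) = 0, ring 1 + 31/63 = 94/63, arm 1 + 0 = 1
asked cell (row2, ring) = 31/63

row1: w_G1=1 w_G3=1 w_R=1
row2: w_G1=-1 w_G3=31/63 w_R=0
total: w_G1=0 w_G3=94/63 w_R=1
asked value: 31/63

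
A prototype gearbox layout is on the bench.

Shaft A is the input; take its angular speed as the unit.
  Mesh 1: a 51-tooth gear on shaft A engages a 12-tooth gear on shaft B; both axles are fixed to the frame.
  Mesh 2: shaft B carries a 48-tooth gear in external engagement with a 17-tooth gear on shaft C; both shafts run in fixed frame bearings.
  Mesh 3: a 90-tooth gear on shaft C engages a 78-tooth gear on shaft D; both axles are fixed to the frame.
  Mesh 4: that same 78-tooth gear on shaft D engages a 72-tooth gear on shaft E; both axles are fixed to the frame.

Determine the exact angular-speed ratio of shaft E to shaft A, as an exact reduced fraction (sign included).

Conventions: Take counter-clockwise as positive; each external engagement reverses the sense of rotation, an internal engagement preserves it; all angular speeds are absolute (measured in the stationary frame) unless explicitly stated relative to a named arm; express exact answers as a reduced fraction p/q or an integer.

15

class = fixed-axis compound train [4 meshes; 4 ratios multiply, 4 sense flips]
mesh 1 [51T→12T]: running ratio 17/4, sense −
mesh 2 [48T→17T]: running ratio 12, sense +
mesh 3 [90T→78T]: running ratio 180/13, sense −
mesh 4 [78T→72T]: running ratio 15, sense +
ω_out/ω_in = 15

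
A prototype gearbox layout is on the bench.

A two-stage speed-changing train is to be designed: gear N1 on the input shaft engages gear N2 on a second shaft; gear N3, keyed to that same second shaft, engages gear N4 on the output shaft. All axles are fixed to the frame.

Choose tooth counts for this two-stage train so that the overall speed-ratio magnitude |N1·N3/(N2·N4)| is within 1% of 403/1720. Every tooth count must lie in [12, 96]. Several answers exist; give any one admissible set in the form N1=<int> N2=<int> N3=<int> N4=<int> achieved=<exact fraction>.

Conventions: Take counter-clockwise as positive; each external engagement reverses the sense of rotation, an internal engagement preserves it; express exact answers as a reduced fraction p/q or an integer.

2-stage fixed-axis compound train for ratio 403/1720
target = 403/1720 in lowest terms: an exact hit needs N1·N3 = k·403 and N2·N4 = k·1720 for one integer k, every count in [12, 96]; additionally prefer no 1:1 stage (N1 ≠ N2, N3 ≠ N4)
k = 1: N1·N3 = 403 = 13·31, N2·N4 = 1720 = 20·86
achieved = 13·31/(20·86) = 403/1720; |achieved − target| = 0 ≤ 403/172000 ✓

N1=13 N2=20 N3=31 N4=86 achieved=403/1720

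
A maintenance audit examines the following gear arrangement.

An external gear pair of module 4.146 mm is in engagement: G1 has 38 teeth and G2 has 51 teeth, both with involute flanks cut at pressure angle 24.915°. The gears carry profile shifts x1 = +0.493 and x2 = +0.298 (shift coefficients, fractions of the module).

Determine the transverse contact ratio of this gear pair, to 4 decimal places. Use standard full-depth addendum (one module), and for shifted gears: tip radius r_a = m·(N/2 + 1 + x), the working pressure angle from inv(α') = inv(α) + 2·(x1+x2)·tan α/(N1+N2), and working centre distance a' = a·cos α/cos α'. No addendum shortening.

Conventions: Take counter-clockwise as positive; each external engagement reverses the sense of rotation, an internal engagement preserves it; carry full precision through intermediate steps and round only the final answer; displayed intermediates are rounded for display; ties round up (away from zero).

1.4531

recognized (one external pair, fixed centres): single-mesh tooth geometry, m = 4.146, N1 = 38, N2 = 51
base radii: r_b1 = 71.442800, r_b2 = 95.883758
tip radii: r_a1 = 84.963978, r_a2 = 111.104508
inv(α') = inv(24.915°) + 2·(+0.493+0.298)·tan α/(38+51) = 0.03791068  ⇒  α' = 26.91675°
a' = a·cos α / cos α' = 184.4970·cos 24.915°/cos 26.91675° = 187.656252
action lengths: √(r_a1²−r_b1²) = 45.986997, √(r_a2²−r_b2²) = 56.129464
base pitch p_b = π·m·cos α = 11.812851
CR = (45.986997 + 56.129464 − 187.656252·sin 26.91675°)/11.812851 = 1.453108
contact ratio ≈ 1.4531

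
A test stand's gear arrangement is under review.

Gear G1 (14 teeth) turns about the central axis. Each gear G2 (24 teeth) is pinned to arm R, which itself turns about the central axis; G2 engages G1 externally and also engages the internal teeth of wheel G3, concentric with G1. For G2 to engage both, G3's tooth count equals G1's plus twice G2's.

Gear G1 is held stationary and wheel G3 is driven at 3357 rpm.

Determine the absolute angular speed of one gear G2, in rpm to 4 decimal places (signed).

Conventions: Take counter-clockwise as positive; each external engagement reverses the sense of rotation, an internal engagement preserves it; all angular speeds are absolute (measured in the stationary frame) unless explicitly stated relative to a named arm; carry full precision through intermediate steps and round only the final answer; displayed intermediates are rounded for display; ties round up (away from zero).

class = planetary set [G3 = 14+2·24 = 62; Willis about the carrier]
normalise by the input: solve with ω_ring = 1, then scale by 3357 rpm
ring teeth: 14 + 2·24 = 62
14(ω_sun−ω_arm) = −62(ω_ring−ω_arm),  ω_sun = 0, ω_ring = 1
14(0−ω_arm) = −62(1−ω_arm)  ⇒  76·ω_arm = 62  ⇒  ω_arm = 31/38
sun–planet mesh: 14·(0−31/38) = −24·(ω_p−ω_arm)  ⇒  ω_p−ω_arm = 217/456
ω_p = 31/38 + 217/456 = 31/24
scale: ω_p = 31/24 × 3357 rpm = +4336.1250 rpm

+4336.1250 rpm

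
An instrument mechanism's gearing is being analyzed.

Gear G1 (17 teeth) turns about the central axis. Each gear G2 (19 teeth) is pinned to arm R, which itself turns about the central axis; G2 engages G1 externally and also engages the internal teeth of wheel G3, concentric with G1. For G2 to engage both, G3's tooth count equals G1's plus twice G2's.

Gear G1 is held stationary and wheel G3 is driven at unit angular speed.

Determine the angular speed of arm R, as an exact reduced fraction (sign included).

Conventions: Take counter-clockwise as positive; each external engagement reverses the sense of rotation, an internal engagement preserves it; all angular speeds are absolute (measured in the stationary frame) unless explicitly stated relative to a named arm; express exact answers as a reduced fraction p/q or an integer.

55/72

class = planetary set [G3 = 17+2·19 = 55; Willis about the carrier]
ring teeth: 17 + 2·19 = 55
17(ω_sun−ω_arm) = −55(ω_ring−ω_arm),  ω_sun = 0, ω_ring = 1
17(0−ω_arm) = −55(1−ω_arm)  ⇒  72·ω_arm = 55  ⇒  ω_arm = 55/72
exact speed ratio = 55/72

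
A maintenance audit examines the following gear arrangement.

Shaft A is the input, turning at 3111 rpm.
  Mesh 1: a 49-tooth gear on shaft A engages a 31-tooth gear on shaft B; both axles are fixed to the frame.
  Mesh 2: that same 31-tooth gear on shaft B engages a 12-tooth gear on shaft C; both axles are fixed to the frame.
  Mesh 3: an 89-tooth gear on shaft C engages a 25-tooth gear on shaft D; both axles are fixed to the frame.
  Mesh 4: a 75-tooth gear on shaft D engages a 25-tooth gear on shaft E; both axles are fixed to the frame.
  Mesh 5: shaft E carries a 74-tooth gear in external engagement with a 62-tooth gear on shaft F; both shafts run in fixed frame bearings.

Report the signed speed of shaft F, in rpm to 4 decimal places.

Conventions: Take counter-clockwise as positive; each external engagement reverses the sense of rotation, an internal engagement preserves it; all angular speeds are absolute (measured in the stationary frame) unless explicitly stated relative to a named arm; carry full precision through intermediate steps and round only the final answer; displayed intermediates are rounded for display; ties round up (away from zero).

topology: fixed-axis compound train — 5 meshes, A→F
mesh 1 [49T→31T]: ω = 3111.0000×49/31 = 4917.3871 rpm, sense flips to −
mesh 2 [31T→12T]: ω = 4917.3871×31/12 = 12703.2500 rpm, sense flips to +
mesh 3 [89T→25T]: ω = 12703.2500×89/25 = 45223.5700 rpm, sense flips to −
mesh 4 [75T→25T]: ω = 45223.5700×75/25 = 135670.7100 rpm, sense flips to +
mesh 5 [74T→62T]: ω = 135670.7100×74/62 = 161929.5571 rpm, sense flips to −
signed output speed = -161929.5571 rpm

-161929.5571 rpm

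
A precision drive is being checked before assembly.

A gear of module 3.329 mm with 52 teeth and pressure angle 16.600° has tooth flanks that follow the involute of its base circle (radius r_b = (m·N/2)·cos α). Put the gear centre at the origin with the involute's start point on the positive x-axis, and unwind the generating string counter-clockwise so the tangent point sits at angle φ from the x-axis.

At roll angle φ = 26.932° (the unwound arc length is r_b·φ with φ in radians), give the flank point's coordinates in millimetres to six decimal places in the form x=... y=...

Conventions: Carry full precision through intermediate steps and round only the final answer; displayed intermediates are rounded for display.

x=91.610153 y=2.808596

recognized (one wheel, involute flank): single-mesh tooth geometry, m = 3.329, N = 52
pitch radius r_p = m·N/2 = 3.329·52/2 = 86.554000
base radius r_b = r_p·cos α = 86.554000·cos 16.600° = 82.946652
roll angle φ = 26.932° = 0.47005207 rad
x = r_b·(cos φ + φ·sin φ) = 91.610153
y = r_b·(sin φ − φ·cos φ) = 2.808596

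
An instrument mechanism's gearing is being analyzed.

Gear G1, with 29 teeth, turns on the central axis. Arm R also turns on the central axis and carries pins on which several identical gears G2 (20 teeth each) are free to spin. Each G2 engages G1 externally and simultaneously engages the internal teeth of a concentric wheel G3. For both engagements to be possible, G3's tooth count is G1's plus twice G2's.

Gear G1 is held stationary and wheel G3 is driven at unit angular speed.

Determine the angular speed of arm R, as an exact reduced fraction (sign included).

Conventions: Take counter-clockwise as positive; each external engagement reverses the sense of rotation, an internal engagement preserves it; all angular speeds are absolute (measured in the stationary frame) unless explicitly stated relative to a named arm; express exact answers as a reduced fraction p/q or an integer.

class = planetary set [G3 = 29+2·20 = 69; Willis about the carrier]
ring teeth: 29 + 2·20 = 69
29(ω_sun−ω_arm) = −69(ω_ring−ω_arm),  ω_sun = 0, ω_ring = 1
29(0−ω_arm) = −69(1−ω_arm)  ⇒  98·ω_arm = 69  ⇒  ω_arm = 69/98
exact speed ratio = 69/98

69/98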